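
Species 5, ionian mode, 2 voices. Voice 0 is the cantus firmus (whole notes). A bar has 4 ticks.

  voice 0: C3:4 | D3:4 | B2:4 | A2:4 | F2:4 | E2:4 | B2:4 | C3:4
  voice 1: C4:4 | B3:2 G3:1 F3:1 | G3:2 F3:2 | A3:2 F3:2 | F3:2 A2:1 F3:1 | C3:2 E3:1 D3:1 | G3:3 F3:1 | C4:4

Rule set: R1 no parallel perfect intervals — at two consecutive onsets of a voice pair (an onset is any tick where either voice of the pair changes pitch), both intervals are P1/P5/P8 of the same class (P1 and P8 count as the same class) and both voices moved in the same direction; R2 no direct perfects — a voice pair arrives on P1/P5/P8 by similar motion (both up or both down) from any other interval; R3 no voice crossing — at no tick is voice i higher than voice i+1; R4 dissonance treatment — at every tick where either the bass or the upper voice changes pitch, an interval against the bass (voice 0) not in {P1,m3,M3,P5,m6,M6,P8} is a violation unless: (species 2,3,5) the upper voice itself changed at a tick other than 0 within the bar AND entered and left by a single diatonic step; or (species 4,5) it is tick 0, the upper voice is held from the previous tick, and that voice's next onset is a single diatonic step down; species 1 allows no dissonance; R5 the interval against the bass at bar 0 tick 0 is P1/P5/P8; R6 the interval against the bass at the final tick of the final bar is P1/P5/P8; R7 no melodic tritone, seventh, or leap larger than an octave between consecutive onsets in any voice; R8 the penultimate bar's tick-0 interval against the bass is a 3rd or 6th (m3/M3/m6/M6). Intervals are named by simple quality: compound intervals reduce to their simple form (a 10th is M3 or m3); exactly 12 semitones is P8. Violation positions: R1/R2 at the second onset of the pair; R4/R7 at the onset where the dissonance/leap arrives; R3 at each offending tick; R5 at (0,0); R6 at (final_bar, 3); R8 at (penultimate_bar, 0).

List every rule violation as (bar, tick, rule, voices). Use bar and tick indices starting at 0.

bar 0: v0=C3 v1=C4 downbeat P8
bar 1: v0=D3 v1=B3 downbeat M6
bar 2: v0=B2 v1=G3 downbeat m6
bar 3: v0=A2 v1=A3 downbeat P8
bar 4: v0=F2 v1=F3 downbeat P8
bar 5: v0=E2 v1=C3 downbeat m6
bar 6: v0=B2 v1=G3 downbeat m6
bar 7: v0=C3 v1=C4 downbeat P8
  -> R4 @ bar 1 tick 2 v(0, 1): D3/G3 P4 untreated
  -> R4 @ bar 2 tick 2 v(0, 1): B2/F3 TT untreated
  -> R4 @ bar 5 tick 3 v(0, 1): E2/D3 m7 untreated
  -> R4 @ bar 6 tick 3 v(0, 1): B2/F3 TT untreated
  -> R2 @ bar 7 tick 0 v(0, 1): B2/F3 TT -> C3/C4 P8 similar

(1, 2, R4, (0, 1))
(2, 2, R4, (0, 1))
(5, 3, R4, (0, 1))
(6, 3, R4, (0, 1))
(7, 0, R2, (0, 1))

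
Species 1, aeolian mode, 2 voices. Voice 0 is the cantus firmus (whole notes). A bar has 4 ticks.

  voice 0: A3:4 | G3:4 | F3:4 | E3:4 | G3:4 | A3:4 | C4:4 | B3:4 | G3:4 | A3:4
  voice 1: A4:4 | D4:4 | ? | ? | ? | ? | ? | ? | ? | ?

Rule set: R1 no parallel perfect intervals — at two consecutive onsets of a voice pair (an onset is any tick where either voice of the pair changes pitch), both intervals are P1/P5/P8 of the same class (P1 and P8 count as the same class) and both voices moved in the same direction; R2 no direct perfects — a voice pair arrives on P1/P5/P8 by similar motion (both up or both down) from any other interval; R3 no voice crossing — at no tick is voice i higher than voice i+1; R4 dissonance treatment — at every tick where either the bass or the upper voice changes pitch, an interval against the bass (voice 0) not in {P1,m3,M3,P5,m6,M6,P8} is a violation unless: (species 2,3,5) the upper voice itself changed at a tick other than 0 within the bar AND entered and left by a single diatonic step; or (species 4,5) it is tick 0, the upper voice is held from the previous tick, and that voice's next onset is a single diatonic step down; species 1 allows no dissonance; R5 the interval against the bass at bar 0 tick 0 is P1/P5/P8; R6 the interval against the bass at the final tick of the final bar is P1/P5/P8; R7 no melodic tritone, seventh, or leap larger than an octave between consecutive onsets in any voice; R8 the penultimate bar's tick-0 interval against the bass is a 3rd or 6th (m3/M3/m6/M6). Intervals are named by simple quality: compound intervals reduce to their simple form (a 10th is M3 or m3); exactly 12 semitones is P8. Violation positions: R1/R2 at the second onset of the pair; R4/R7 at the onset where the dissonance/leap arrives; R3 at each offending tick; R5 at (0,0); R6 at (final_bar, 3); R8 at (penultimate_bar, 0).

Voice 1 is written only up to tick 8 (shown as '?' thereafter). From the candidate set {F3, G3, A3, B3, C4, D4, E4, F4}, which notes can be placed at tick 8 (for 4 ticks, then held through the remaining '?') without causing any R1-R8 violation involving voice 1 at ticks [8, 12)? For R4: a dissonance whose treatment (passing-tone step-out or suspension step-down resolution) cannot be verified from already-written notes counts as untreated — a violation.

F3: violates R2
G3: violates R4
A3: legal
B3: violates R4
C4: violates R1
D4: legal
E4: violates R4
F4: legal

{A3, D4, F4}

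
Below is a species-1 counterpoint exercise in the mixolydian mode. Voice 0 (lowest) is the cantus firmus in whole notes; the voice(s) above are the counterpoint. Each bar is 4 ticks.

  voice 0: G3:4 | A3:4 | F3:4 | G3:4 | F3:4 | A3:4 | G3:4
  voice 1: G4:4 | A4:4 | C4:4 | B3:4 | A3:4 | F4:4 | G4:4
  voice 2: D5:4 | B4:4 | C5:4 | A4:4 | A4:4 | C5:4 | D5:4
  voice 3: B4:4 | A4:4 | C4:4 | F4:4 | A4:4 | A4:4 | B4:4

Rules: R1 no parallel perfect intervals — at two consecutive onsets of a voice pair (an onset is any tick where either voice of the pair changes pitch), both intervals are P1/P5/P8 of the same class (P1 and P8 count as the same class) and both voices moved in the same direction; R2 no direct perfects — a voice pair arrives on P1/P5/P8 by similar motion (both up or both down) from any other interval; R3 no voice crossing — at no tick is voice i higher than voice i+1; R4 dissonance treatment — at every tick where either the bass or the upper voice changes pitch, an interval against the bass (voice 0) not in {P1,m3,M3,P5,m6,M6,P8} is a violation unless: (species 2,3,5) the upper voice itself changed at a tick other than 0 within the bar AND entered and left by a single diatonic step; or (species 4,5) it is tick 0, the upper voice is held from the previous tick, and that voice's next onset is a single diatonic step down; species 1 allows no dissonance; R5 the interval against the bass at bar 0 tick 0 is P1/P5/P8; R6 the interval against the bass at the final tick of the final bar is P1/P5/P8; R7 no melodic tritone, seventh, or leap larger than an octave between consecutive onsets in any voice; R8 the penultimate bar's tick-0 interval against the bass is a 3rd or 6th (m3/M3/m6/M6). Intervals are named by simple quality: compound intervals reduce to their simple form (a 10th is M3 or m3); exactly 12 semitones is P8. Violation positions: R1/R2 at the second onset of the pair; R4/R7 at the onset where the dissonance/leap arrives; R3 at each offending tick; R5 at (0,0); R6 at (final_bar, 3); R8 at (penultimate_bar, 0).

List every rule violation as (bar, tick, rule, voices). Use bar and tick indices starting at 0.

(0, 0, R3, (2, 3))
(0, 0, R5, (0, 3))
(0, 1, R3, (2, 3))
(0, 2, R3, (2, 3))
(0, 3, R3, (2, 3))
(1, 0, R1, (0, 1))
(1, 0, R3, (2, 3))
(1, 0, R4, (0, 2))
(1, 1, R3, (2, 3))
(1, 2, R3, (2, 3))
(1, 3, R3, (2, 3))
(2, 0, R1, (1, 3))
(2, 0, R2, (0, 1))
(2, 0, R2, (0, 3))
(2, 0, R3, (2, 3))
(2, 1, R3, (2, 3))
(2, 2, R3, (2, 3))
(2, 3, R3, (2, 3))
(3, 0, R3, (2, 3))
(3, 0, R4, (0, 2))
(3, 0, R4, (0, 3))
(3, 1, R3, (2, 3))
(3, 2, R3, (2, 3))
(3, 3, R3, (2, 3))
(5, 0, R2, (1, 2))
(5, 0, R3, (2, 3))
(5, 0, R8, (0, 3))
(5, 1, R3, (2, 3))
(5, 2, R3, (2, 3))
(5, 3, R3, (2, 3))
(6, 0, R1, (1, 2))
(6, 0, R3, (2, 3))
(6, 1, R3, (2, 3))
(6, 2, R3, (2, 3))
(6, 3, R3, (2, 3))
(6, 3, R6, (0, 3))

bar 0: v0=G3 v1=G4 v2=D5 v3=B4 downbeat M3
bar 1: v0=A3 v1=A4 v2=B4 v3=A4 downbeat P8
bar 2: v0=F3 v1=C4 v2=C5 v3=C4 downbeat P5
bar 3: v0=G3 v1=B3 v2=A4 v3=F4 downbeat m7
bar 4: v0=F3 v1=A3 v2=A4 v3=A4 downbeat M3
bar 5: v0=A3 v1=F4 v2=C5 v3=A4 downbeat P8
bar 6: v0=G3 v1=G4 v2=D5 v3=B4 downbeat M3
  -> R3 @ bar 0 tick 0 v(2, 3): D5 above B4
  -> R5 @ bar 0 tick 0 v(0, 3): opens on M3
  -> R3 @ bar 0 tick 1 v(2, 3): D5 above B4
  -> R3 @ bar 0 tick 2 v(2, 3): D5 above B4
  -> R3 @ bar 0 tick 3 v(2, 3): D5 above B4
  -> R1 @ bar 1 tick 0 v(0, 1): G3/G4 P8 -> A3/A4 P8 similar
  -> R3 @ bar 1 tick 0 v(2, 3): B4 above A4
  -> R4 @ bar 1 tick 0 v(0, 2): A3/B4 M2 untreated
  -> R3 @ bar 1 tick 1 v(2, 3): B4 above A4
  -> R3 @ bar 1 tick 2 v(2, 3): B4 above A4
  -> R3 @ bar 1 tick 3 v(2, 3): B4 above A4
  -> R1 @ bar 2 tick 0 v(1, 3): A4/A4 P1 -> C4/C4 P1 similar
  -> R2 @ bar 2 tick 0 v(0, 1): A3/A4 P8 -> F3/C4 P5 similar
  -> R2 @ bar 2 tick 0 v(0, 3): A3/A4 P8 -> F3/C4 P5 similar
  -> R3 @ bar 2 tick 0 v(2, 3): C5 above C4
  -> R3 @ bar 2 tick 1 v(2, 3): C5 above C4
  -> R3 @ bar 2 tick 2 v(2, 3): C5 above C4
  -> R3 @ bar 2 tick 3 v(2, 3): C5 above C4
  -> R3 @ bar 3 tick 0 v(2, 3): A4 above F4
  -> R4 @ bar 3 tick 0 v(0, 2): G3/A4 M2 untreated
  -> R4 @ bar 3 tick 0 v(0, 3): G3/F4 m7 untreated
  -> R3 @ bar 3 tick 1 v(2, 3): A4 above F4
  -> R3 @ bar 3 tick 2 v(2, 3): A4 above F4
  -> R3 @ bar 3 tick 3 v(2, 3): A4 above F4
  -> R2 @ bar 5 tick 0 v(1, 2): A3/A4 P8 -> F4/C5 P5 similar
  -> R3 @ bar 5 tick 0 v(2, 3): C5 above A4
  -> R8 @ bar 5 tick 0 v(0, 3): penult P8 not 3rd/6th
  -> R3 @ bar 5 tick 1 v(2, 3): C5 above A4
  -> R3 @ bar 5 tick 2 v(2, 3): C5 above A4
  -> R3 @ bar 5 tick 3 v(2, 3): C5 above A4
  -> R1 @ bar 6 tick 0 v(1, 2): F4/C5 P5 -> G4/D5 P5 similar
  -> R3 @ bar 6 tick 0 v(2, 3): D5 above B4
  -> R3 @ bar 6 tick 1 v(2, 3): D5 above B4
  -> R3 @ bar 6 tick 2 v(2, 3): D5 above B4
  -> R3 @ bar 6 tick 3 v(2, 3): D5 above B4
  -> R6 @ bar 6 tick 3 v(0, 3): closes on M3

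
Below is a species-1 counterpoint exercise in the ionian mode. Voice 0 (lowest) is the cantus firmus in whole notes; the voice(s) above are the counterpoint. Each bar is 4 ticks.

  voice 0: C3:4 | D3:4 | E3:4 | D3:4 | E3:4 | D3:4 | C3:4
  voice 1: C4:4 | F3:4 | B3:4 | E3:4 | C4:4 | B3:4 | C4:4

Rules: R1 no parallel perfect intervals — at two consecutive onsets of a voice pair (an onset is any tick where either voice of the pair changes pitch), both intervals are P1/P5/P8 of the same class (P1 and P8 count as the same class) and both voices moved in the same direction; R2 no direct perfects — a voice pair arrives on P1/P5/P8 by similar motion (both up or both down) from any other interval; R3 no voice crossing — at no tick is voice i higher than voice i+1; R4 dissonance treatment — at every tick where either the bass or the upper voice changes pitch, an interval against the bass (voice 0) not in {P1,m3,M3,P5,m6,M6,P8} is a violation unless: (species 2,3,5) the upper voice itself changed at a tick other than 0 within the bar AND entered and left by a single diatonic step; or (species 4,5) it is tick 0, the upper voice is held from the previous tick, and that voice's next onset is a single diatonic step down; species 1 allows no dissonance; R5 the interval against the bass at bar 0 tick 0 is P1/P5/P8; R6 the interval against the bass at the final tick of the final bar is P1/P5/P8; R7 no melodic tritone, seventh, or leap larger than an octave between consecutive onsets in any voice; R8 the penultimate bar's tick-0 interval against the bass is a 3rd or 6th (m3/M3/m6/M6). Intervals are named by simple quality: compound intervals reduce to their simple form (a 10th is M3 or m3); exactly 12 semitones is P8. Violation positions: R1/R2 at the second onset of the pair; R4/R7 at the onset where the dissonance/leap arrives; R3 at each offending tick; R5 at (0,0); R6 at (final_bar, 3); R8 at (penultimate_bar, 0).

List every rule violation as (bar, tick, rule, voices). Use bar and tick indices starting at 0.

(2, 0, R2, (0, 1))
(2, 0, R7, (1,))
(3, 0, R4, (0, 1))

bar 0: v0=C3 v1=C4 downbeat P8
bar 1: v0=D3 v1=F3 downbeat m3
bar 2: v0=E3 v1=B3 downbeat P5
bar 3: v0=D3 v1=E3 downbeat M2
bar 4: v0=E3 v1=C4 downbeat m6
bar 5: v0=D3 v1=B3 downbeat M6
bar 6: v0=C3 v1=C4 downbeat P8
  -> R2 @ bar 2 tick 0 v(0, 1): D3/F3 m3 -> E3/B3 P5 similar
  -> R7 @ bar 2 tick 0 v(1,): F3->B3 leap 6st
  -> R4 @ bar 3 tick 0 v(0, 1): D3/E3 M2 untreated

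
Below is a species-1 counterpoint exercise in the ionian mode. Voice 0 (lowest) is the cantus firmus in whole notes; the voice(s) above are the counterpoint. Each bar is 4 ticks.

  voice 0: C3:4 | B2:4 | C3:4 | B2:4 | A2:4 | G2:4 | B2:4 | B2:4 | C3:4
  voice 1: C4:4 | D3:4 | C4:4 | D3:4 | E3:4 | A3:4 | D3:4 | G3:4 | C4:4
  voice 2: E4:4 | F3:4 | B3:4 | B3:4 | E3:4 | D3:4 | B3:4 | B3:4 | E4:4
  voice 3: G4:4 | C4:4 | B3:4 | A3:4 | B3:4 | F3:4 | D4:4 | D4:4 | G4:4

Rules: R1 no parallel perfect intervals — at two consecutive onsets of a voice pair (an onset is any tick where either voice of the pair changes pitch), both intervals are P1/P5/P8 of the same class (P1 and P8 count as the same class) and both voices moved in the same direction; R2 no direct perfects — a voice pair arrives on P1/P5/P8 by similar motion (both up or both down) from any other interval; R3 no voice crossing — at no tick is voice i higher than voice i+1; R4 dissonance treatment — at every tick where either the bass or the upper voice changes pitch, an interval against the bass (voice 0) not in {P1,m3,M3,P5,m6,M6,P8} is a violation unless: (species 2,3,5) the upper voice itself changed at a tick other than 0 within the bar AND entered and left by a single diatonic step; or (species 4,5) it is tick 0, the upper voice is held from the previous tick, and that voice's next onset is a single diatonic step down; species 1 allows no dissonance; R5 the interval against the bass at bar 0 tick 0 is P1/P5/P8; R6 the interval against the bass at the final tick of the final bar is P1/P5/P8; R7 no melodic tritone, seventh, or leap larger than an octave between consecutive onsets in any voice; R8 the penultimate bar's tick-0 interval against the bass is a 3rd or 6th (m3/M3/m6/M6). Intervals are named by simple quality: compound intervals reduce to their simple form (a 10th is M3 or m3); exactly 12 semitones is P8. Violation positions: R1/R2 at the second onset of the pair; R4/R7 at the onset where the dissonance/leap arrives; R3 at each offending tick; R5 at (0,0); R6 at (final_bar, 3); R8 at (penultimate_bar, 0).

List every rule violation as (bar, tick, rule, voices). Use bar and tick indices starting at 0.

(0, 0, R5, (0, 2))
(1, 0, R2, (2, 3))
(1, 0, R4, (0, 2))
(1, 0, R4, (0, 3))
(1, 0, R7, (1,))
(1, 0, R7, (2,))
(2, 0, R2, (0, 1))
(2, 0, R3, (1, 2))
(2, 0, R4, (0, 2))
(2, 0, R4, (0, 3))
(2, 0, R7, (1,))
(2, 0, R7, (2,))
(2, 1, R3, (1, 2))
(2, 2, R3, (1, 2))
(2, 3, R3, (1, 2))
(3, 0, R2, (1, 3))
(3, 0, R3, (2, 3))
(3, 0, R4, (0, 3))
(3, 0, R7, (1,))
(3, 1, R3, (2, 3))
(3, 2, R3, (2, 3))
(3, 3, R3, (2, 3))
(4, 0, R1, (1, 3))
(4, 0, R2, (0, 2))
(4, 0, R4, (0, 3))
(5, 0, R1, (0, 2))
(5, 0, R3, (1, 2))
(5, 0, R4, (0, 1))
(5, 0, R4, (0, 3))
(5, 0, R7, (3,))
(5, 1, R3, (1, 2))
(5, 2, R3, (1, 2))
(5, 3, R3, (1, 2))
(6, 0, R2, (0, 2))
(7, 0, R8, (0, 2))
(8, 0, R1, (1, 3))
(8, 0, R2, (0, 1))
(8, 0, R2, (0, 3))
(8, 3, R6, (0, 2))

bar 0: v0=C3 v1=C4 v2=E4 v3=G4 downbeat P5
bar 1: v0=B2 v1=D3 v2=F3 v3=C4 downbeat m2
bar 2: v0=C3 v1=C4 v2=B3 v3=B3 downbeat M7
bar 3: v0=B2 v1=D3 v2=B3 v3=A3 downbeat m7
bar 4: v0=A2 v1=E3 v2=E3 v3=B3 downbeat M2
bar 5: v0=G2 v1=A3 v2=D3 v3=F3 downbeat m7
bar 6: v0=B2 v1=D3 v2=B3 v3=D4 downbeat m3
bar 7: v0=B2 v1=G3 v2=B3 v3=D4 downbeat m3
bar 8: v0=C3 v1=C4 v2=E4 v3=G4 downbeat P5
  -> R5 @ bar 0 tick 0 v(0, 2): opens on M3
  -> R2 @ bar 1 tick 0 v(2, 3): E4/G4 m3 -> F3/C4 P5 similar
  -> R4 @ bar 1 tick 0 v(0, 2): B2/F3 TT untreated
  -> R4 @ bar 1 tick 0 v(0, 3): B2/C4 m2 untreated
  -> R7 @ bar 1 tick 0 v(1,): C4->D3 leap 10st
  -> R7 @ bar 1 tick 0 v(2,): E4->F3 leap 11st
  -> R2 @ bar 2 tick 0 v(0, 1): B2/D3 m3 -> C3/C4 P8 similar
  -> R3 @ bar 2 tick 0 v(1, 2): C4 above B3
  -> R4 @ bar 2 tick 0 v(0, 2): C3/B3 M7 untreated
  -> R4 @ bar 2 tick 0 v(0, 3): C3/B3 M7 untreated
  -> R7 @ bar 2 tick 0 v(1,): D3->C4 leap 10st
  -> R7 @ bar 2 tick 0 v(2,): F3->B3 leap 6st
  -> R3 @ bar 2 tick 1 v(1, 2): C4 above B3
  -> R3 @ bar 2 tick 2 v(1, 2): C4 above B3
  -> R3 @ bar 2 tick 3 v(1, 2): C4 above B3
  -> R2 @ bar 3 tick 0 v(1, 3): C4/B3 m2 -> D3/A3 P5 similar
  -> R3 @ bar 3 tick 0 v(2, 3): B3 above A3
  -> R4 @ bar 3 tick 0 v(0, 3): B2/A3 m7 untreated
  -> R7 @ bar 3 tick 0 v(1,): C4->D3 leap 10st
  -> R3 @ bar 3 tick 1 v(2, 3): B3 above A3
  -> R3 @ bar 3 tick 2 v(2, 3): B3 above A3
  -> R3 @ bar 3 tick 3 v(2, 3): B3 above A3
  -> R1 @ bar 4 tick 0 v(1, 3): D3/A3 P5 -> E3/B3 P5 similar
  -> R2 @ bar 4 tick 0 v(0, 2): B2/B3 P8 -> A2/E3 P5 similar
  -> R4 @ bar 4 tick 0 v(0, 3): A2/B3 M2 untreated
  -> R1 @ bar 5 tick 0 v(0, 2): A2/E3 P5 -> G2/D3 P5 similar
  -> R3 @ bar 5 tick 0 v(1, 2): A3 above D3
  -> R4 @ bar 5 tick 0 v(0, 1): G2/A3 M2 untreated
  -> R4 @ bar 5 tick 0 v(0, 3): G2/F3 m7 untreated
  -> R7 @ bar 5 tick 0 v(3,): B3->F3 leap 6st
  -> R3 @ bar 5 tick 1 v(1, 2): A3 above D3
  -> R3 @ bar 5 tick 2 v(1, 2): A3 above D3
  -> R3 @ bar 5 tick 3 v(1, 2): A3 above D3
  -> R2 @ bar 6 tick 0 v(0, 2): G2/D3 P5 -> B2/B3 P8 similar
  -> R8 @ bar 7 tick 0 v(0, 2): penult P8 not 3rd/6th
  -> R1 @ bar 8 tick 0 v(1, 3): G3/D4 P5 -> C4/G4 P5 similar
  -> R2 @ bar 8 tick 0 v(0, 1): B2/G3 m6 -> C3/C4 P8 similar
  -> R2 @ bar 8 tick 0 v(0, 3): B2/D4 m3 -> C3/G4 P5 similar
  -> R6 @ bar 8 tick 3 v(0, 2): closes on M3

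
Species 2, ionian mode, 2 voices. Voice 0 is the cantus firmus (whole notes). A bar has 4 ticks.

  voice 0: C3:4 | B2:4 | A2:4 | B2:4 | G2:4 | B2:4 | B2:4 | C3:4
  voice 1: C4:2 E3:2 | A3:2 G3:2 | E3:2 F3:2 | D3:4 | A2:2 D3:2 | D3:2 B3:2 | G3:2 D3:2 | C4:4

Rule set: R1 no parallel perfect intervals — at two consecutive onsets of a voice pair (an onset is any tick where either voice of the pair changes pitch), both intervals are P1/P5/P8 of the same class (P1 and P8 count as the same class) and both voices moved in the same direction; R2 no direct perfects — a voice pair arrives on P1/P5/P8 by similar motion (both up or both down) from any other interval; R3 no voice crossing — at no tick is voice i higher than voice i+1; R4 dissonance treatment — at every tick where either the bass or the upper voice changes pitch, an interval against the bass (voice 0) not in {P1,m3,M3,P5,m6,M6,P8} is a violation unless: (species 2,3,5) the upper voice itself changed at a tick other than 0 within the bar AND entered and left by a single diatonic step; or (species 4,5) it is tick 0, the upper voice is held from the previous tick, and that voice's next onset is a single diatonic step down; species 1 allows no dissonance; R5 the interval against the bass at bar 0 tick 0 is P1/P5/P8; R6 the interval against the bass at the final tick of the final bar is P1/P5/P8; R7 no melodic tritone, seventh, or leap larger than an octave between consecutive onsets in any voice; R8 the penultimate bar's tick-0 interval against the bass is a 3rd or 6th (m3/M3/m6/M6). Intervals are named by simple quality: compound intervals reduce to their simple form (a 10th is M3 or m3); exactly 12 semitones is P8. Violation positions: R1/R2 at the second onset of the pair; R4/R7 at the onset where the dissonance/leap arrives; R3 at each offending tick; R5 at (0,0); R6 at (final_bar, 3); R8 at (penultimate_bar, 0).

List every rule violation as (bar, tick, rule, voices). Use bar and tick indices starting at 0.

bar 0: v0=C3 v1=C4 downbeat P8
bar 1: v0=B2 v1=A3 downbeat m7
bar 2: v0=A2 v1=E3 downbeat P5
bar 3: v0=B2 v1=D3 downbeat m3
bar 4: v0=G2 v1=A2 downbeat M2
bar 5: v0=B2 v1=D3 downbeat m3
bar 6: v0=B2 v1=G3 downbeat m6
bar 7: v0=C3 v1=C4 downbeat P8
  -> R4 @ bar 1 tick 0 v(0, 1): B2/A3 m7 untreated
  -> R2 @ bar 2 tick 0 v(0, 1): B2/G3 m6 -> A2/E3 P5 similar
  -> R4 @ bar 4 tick 0 v(0, 1): G2/A2 M2 untreated
  -> R2 @ bar 7 tick 0 v(0, 1): B2/D3 m3 -> C3/C4 P8 similar
  -> R7 @ bar 7 tick 0 v(1,): D3->C4 leap 10st

(1, 0, R4, (0, 1))
(2, 0, R2, (0, 1))
(4, 0, R4, (0, 1))
(7, 0, R2, (0, 1))
(7, 0, R7, (1,))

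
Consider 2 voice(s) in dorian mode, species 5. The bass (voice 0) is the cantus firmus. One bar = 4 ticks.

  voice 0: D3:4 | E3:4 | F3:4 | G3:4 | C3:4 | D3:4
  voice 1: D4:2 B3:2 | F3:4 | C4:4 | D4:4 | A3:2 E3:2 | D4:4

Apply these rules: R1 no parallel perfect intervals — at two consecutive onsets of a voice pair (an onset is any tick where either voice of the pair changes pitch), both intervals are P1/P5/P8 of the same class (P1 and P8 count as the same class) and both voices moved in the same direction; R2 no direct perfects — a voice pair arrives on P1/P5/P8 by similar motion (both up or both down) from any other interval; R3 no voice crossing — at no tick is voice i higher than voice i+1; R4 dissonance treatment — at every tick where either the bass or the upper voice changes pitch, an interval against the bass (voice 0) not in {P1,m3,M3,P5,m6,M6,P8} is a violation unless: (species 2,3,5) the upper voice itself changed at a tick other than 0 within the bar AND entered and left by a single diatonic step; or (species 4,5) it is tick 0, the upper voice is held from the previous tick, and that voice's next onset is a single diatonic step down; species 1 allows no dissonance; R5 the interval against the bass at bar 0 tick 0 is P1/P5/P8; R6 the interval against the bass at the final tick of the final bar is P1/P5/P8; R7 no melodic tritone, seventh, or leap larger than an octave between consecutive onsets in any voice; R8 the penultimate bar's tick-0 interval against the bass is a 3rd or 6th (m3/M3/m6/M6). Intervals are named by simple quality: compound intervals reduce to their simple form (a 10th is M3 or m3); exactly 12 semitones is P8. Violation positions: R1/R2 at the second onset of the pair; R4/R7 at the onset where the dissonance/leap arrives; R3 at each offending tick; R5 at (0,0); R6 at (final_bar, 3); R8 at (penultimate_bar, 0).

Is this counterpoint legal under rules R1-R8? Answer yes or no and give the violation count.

No (6 violations)

bar 0: v0=D3 v1=D4 (P8)
bar 1: v0=E3 v1=F3 (m2)
bar 2: v0=F3 v1=C4 (P5)
bar 3: v0=G3 v1=D4 (P5)
bar 4: v0=C3 v1=A3 (M6)
bar 5: v0=D3 v1=D4 (P8)
  R4 @ bar1.0: E3/F3 m2 untreated
  R7 @ bar1.0: B3->F3 leap 6st
  R2 @ bar2.0: E3/F3 m2 -> F3/C4 P5 similar
  R1 @ bar3.0: F3/C4 P5 -> G3/D4 P5 similar
  R2 @ bar5.0: C3/E3 M3 -> D3/D4 P8 similar
  R7 @ bar5.0: E3->D4 leap 10st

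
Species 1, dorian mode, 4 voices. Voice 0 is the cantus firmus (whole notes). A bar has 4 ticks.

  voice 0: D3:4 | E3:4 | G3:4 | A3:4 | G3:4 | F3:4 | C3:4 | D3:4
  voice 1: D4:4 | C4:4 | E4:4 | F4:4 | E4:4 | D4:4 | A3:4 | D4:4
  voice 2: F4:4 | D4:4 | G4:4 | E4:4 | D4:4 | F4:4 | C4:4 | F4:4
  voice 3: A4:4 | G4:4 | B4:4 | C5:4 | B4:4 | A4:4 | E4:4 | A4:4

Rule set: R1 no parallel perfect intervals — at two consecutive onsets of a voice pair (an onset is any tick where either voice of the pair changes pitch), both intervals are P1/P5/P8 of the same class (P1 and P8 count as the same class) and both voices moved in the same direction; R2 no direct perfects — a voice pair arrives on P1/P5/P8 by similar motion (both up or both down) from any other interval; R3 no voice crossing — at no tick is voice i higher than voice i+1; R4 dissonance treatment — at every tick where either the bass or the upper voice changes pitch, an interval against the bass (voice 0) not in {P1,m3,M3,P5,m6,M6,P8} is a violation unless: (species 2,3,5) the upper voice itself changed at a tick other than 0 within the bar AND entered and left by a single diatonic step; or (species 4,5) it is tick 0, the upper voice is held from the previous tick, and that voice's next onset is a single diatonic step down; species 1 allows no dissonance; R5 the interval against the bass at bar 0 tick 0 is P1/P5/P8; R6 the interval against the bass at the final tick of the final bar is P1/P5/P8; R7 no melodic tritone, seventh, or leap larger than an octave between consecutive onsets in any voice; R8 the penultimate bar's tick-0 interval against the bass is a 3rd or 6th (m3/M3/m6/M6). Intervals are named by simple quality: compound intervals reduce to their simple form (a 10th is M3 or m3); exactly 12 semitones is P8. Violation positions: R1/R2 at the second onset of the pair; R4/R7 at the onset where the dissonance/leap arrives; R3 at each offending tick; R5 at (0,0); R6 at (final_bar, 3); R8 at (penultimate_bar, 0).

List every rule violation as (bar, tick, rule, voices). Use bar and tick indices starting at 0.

(0, 0, R5, (0, 2))
(1, 0, R1, (1, 3))
(1, 0, R4, (0, 2))
(2, 0, R1, (1, 3))
(2, 0, R2, (0, 2))
(3, 0, R1, (1, 3))
(3, 0, R3, (1, 2))
(3, 1, R3, (1, 2))
(3, 2, R3, (1, 2))
(3, 3, R3, (1, 2))
(4, 0, R1, (0, 2))
(4, 0, R1, (1, 3))
(4, 0, R3, (1, 2))
(4, 1, R3, (1, 2))
(4, 2, R3, (1, 2))
(4, 3, R3, (1, 2))
(5, 0, R1, (1, 3))
(6, 0, R1, (0, 2))
(6, 0, R1, (1, 3))
(6, 0, R8, (0, 2))
(7, 0, R1, (1, 3))
(7, 0, R2, (0, 1))
(7, 0, R2, (0, 3))
(7, 3, R6, (0, 2))

bar 0: v0=D3 v1=D4 v2=F4 v3=A4 downbeat P5
bar 1: v0=E3 v1=C4 v2=D4 v3=G4 downbeat m3
bar 2: v0=G3 v1=E4 v2=G4 v3=B4 downbeat M3
bar 3: v0=A3 v1=F4 v2=E4 v3=C5 downbeat m3
bar 4: v0=G3 v1=E4 v2=D4 v3=B4 downbeat M3
bar 5: v0=F3 v1=D4 v2=F4 v3=A4 downbeat M3
bar 6: v0=C3 v1=A3 v2=C4 v3=E4 downbeat M3
bar 7: v0=D3 v1=D4 v2=F4 v3=A4 downbeat P5
  -> R5 @ bar 0 tick 0 v(0, 2): opens on m3
  -> R1 @ bar 1 tick 0 v(1, 3): D4/A4 P5 -> C4/G4 P5 similar
  -> R4 @ bar 1 tick 0 v(0, 2): E3/D4 m7 untreated
  -> R1 @ bar 2 tick 0 v(1, 3): C4/G4 P5 -> E4/B4 P5 similar
  -> R2 @ bar 2 tick 0 v(0, 2): E3/D4 m7 -> G3/G4 P8 similar
  -> R1 @ bar 3 tick 0 v(1, 3): E4/B4 P5 -> F4/C5 P5 similar
  -> R3 @ bar 3 tick 0 v(1, 2): F4 above E4
  -> R3 @ bar 3 tick 1 v(1, 2): F4 above E4
  -> R3 @ bar 3 tick 2 v(1, 2): F4 above E4
  -> R3 @ bar 3 tick 3 v(1, 2): F4 above E4
  -> R1 @ bar 4 tick 0 v(0, 2): A3/E4 P5 -> G3/D4 P5 similar
  -> R1 @ bar 4 tick 0 v(1, 3): F4/C5 P5 -> E4/B4 P5 similar
  -> R3 @ bar 4 tick 0 v(1, 2): E4 above D4
  -> R3 @ bar 4 tick 1 v(1, 2): E4 above D4
  -> R3 @ bar 4 tick 2 v(1, 2): E4 above D4
  -> R3 @ bar 4 tick 3 v(1, 2): E4 above D4
  -> R1 @ bar 5 tick 0 v(1, 3): E4/B4 P5 -> D4/A4 P5 similar
  -> R1 @ bar 6 tick 0 v(0, 2): F3/F4 P8 -> C3/C4 P8 similar
  -> R1 @ bar 6 tick 0 v(1, 3): D4/A4 P5 -> A3/E4 P5 similar
  -> R8 @ bar 6 tick 0 v(0, 2): penult P8 not 3rd/6th
  -> R1 @ bar 7 tick 0 v(1, 3): A3/E4 P5 -> D4/A4 P5 similar
  -> R2 @ bar 7 tick 0 v(0, 1): C3/A3 M6 -> D3/D4 P8 similar
  -> R2 @ bar 7 tick 0 v(0, 3): C3/E4 M3 -> D3/A4 P5 similar
  -> R6 @ bar 7 tick 3 v(0, 2): closes on m3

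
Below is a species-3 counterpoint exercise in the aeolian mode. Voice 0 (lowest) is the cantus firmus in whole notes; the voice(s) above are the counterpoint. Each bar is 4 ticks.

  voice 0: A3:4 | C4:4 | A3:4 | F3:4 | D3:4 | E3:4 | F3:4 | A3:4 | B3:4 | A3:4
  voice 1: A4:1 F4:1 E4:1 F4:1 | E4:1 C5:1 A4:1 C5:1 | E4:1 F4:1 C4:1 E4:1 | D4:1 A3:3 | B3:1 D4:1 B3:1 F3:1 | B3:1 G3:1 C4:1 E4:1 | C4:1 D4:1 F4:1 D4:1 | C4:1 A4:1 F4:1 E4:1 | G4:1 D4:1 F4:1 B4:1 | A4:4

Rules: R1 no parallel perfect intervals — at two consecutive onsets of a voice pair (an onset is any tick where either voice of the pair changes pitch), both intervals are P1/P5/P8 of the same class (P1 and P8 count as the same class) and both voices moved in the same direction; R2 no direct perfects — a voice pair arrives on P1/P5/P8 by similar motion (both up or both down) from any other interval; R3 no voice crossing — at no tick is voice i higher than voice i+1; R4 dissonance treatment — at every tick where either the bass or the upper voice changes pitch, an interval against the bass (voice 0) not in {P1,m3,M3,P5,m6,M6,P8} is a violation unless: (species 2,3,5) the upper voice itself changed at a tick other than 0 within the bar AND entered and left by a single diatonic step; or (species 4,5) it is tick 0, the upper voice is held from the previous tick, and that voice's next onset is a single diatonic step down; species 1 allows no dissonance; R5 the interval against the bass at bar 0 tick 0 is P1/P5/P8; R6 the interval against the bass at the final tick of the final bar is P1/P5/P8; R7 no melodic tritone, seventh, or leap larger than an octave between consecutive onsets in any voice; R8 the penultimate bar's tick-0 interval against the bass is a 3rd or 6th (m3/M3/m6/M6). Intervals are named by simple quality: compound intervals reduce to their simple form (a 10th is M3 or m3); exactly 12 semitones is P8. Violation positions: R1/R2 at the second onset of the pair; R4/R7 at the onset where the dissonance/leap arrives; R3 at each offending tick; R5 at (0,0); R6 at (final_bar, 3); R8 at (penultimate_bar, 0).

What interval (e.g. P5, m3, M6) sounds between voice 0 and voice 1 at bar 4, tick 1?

P8

voice 0=D3 voice 1=D4 -> P8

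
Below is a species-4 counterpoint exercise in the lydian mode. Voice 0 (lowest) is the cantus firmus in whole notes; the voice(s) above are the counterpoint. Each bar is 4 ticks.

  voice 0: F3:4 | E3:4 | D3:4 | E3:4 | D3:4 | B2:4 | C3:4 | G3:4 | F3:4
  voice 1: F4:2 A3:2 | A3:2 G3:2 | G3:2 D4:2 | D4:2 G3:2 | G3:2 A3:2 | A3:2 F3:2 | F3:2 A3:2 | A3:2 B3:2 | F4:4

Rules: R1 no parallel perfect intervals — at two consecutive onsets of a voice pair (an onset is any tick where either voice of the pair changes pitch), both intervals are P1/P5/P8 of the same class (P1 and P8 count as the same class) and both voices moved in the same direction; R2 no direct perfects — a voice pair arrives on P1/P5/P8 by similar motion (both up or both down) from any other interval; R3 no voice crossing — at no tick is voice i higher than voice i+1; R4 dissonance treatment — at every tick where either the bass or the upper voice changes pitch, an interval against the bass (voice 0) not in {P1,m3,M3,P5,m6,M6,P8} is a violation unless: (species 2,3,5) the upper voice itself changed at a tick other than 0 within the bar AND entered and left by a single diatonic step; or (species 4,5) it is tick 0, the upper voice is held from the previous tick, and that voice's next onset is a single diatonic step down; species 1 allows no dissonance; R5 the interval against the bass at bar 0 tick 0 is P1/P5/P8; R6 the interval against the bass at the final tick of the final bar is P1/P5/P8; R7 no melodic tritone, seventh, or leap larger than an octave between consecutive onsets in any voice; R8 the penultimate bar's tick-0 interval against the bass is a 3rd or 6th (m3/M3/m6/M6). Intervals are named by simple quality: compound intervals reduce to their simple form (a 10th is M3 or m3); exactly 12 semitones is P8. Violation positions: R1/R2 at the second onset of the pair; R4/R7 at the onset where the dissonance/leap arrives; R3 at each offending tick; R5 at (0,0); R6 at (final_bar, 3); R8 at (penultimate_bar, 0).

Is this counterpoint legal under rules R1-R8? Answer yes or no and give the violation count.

bar 0: v0=F3 v1=F4 (P8)
bar 1: v0=E3 v1=A3 (P4)
bar 2: v0=D3 v1=G3 (P4)
bar 3: v0=E3 v1=D4 (m7)
bar 4: v0=D3 v1=G3 (P4)
bar 5: v0=B2 v1=A3 (m7)
bar 6: v0=C3 v1=F3 (P4)
bar 7: v0=G3 v1=A3 (M2)
bar 8: v0=F3 v1=F4 (P8)
  R4 @ bar2.0: D3/G3 P4 untreated
  R4 @ bar3.0: E3/D4 m7 untreated
  R4 @ bar4.0: D3/G3 P4 untreated
  R4 @ bar5.0: B2/A3 m7 untreated
  R4 @ bar5.2: B2/F3 TT untreated
  R4 @ bar6.0: C3/F3 P4 untreated
  R4 @ bar7.0: G3/A3 M2 untreated
  R8 @ bar7.0: penult M2 not 3rd/6th
  R7 @ bar8.0: B3->F4 leap 6st

No (9 violations)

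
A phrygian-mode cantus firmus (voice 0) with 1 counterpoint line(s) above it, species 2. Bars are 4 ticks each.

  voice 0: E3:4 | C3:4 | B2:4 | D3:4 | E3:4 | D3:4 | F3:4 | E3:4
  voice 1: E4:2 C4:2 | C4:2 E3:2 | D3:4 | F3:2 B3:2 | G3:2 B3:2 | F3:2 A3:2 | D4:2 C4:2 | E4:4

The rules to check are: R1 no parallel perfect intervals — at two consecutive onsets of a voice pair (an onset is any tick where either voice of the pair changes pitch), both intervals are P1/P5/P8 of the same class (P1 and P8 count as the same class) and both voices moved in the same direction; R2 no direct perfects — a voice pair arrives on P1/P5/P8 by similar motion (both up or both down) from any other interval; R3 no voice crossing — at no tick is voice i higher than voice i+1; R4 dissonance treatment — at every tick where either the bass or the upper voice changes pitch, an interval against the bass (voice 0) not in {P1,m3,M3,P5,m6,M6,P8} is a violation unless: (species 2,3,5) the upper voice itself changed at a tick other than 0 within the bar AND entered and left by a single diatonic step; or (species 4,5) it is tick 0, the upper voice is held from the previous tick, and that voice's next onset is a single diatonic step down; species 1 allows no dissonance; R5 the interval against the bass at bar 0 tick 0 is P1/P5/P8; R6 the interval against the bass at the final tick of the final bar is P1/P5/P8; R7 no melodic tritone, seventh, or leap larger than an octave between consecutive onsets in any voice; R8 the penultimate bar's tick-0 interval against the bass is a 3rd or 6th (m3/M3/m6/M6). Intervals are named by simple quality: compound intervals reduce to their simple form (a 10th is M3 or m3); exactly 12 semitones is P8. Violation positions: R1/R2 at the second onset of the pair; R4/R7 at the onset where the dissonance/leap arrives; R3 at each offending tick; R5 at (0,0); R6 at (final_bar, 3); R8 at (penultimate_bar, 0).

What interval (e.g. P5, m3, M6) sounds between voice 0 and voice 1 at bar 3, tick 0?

voice 0=D3 voice 1=F3 -> m3

m3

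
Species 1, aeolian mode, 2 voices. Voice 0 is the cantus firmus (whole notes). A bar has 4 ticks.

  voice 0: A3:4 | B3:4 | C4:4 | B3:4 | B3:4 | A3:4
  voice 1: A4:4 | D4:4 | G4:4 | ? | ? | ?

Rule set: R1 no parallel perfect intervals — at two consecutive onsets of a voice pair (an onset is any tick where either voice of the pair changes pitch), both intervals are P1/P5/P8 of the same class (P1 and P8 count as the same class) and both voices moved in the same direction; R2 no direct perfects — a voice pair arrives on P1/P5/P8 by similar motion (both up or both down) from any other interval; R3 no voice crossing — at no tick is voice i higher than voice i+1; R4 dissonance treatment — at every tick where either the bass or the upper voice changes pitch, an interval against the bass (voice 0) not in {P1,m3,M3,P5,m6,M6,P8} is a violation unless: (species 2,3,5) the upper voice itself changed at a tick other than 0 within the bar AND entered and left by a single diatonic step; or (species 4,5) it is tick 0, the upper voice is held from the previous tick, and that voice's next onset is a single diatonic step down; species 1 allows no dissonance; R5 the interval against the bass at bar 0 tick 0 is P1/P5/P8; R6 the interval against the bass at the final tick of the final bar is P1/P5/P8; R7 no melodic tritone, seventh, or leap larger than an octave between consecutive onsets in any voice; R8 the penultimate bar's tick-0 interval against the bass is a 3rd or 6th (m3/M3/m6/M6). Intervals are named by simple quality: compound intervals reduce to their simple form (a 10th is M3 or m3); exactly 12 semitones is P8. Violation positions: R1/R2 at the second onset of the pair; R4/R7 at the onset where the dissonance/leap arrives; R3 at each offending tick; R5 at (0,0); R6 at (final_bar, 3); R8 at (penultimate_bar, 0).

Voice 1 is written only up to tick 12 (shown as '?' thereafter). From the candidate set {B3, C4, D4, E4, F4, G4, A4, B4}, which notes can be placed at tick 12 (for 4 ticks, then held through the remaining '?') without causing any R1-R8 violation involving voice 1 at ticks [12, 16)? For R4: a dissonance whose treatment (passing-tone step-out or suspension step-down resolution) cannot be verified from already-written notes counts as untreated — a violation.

B3: violates R2
C4: violates R4
D4: legal
E4: violates R4
F4: violates R4
G4: legal
A4: violates R4
B4: legal

{B4, D4, G4}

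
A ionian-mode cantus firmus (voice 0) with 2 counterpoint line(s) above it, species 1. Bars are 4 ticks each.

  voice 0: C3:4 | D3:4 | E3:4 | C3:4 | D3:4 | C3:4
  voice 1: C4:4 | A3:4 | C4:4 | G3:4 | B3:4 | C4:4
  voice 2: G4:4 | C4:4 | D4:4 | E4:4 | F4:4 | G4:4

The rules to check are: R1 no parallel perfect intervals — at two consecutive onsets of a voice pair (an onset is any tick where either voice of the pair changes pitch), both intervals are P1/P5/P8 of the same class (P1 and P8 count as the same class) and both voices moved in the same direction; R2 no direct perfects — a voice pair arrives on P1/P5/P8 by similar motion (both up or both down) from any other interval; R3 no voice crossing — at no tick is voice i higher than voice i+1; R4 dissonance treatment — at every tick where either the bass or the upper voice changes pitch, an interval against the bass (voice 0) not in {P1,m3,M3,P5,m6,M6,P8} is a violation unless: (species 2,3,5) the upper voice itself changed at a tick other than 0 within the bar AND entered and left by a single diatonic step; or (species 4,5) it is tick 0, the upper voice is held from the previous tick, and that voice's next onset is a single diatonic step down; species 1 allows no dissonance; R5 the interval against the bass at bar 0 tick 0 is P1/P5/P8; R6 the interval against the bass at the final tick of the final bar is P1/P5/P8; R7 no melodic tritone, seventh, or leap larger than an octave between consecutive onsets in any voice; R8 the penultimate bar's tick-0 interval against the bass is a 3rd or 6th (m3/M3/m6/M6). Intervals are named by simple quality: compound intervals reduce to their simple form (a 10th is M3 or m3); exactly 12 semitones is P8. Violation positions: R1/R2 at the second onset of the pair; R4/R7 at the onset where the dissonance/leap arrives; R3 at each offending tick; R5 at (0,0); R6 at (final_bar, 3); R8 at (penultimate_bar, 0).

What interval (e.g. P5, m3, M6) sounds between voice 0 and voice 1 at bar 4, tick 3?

M6

voice 0=D3 voice 1=B3 -> M6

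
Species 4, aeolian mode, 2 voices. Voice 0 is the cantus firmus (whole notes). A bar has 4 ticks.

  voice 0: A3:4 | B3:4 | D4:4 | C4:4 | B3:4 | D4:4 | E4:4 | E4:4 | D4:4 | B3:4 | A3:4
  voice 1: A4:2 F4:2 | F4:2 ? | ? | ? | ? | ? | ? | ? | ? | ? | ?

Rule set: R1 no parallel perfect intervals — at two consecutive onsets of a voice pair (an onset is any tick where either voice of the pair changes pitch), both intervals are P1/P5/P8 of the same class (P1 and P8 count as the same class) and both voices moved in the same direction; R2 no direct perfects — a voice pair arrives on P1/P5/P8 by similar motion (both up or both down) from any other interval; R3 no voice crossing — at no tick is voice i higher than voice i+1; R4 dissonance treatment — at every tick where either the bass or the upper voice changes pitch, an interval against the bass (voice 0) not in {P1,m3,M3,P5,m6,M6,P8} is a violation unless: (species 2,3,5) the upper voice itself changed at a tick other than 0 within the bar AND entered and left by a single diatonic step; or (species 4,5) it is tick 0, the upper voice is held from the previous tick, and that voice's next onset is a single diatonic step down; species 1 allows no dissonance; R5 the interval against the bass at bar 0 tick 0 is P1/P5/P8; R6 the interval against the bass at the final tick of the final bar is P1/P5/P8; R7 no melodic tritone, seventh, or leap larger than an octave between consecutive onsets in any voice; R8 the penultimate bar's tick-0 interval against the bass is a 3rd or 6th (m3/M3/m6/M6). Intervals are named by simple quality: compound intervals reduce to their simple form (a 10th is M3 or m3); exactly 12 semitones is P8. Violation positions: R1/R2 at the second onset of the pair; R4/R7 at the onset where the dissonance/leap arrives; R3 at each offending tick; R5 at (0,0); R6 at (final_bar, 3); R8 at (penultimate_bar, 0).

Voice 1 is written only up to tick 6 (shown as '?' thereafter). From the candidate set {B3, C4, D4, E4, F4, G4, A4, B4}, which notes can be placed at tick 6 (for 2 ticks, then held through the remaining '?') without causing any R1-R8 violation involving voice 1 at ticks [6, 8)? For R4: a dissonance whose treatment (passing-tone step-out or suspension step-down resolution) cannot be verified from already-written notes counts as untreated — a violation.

B3: violates R7
C4: violates R4
D4: legal
E4: violates R4
F4: legal
G4: legal
A4: violates R4
B4: violates R7

{D4, F4, G4}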